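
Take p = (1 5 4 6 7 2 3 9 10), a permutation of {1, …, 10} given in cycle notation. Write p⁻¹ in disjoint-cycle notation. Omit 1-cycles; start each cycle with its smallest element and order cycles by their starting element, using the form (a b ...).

The inverse reverses each cycle.
Reversing each cycle of p and rotating so the smallest element leads gives (1 10 9 3 2 7 6 4 5).

(1 10 9 3 2 7 6 4 5)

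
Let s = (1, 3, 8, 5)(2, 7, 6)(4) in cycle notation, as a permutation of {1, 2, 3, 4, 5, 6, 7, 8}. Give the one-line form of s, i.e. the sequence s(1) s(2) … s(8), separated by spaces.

Image by image: 1→3, 2→7, 3→8, 4→4, 5→1, 6→2, 7→6, 8→5.
So the one-line form is 3 7 8 4 1 2 6 5.

3 7 8 4 1 2 6 5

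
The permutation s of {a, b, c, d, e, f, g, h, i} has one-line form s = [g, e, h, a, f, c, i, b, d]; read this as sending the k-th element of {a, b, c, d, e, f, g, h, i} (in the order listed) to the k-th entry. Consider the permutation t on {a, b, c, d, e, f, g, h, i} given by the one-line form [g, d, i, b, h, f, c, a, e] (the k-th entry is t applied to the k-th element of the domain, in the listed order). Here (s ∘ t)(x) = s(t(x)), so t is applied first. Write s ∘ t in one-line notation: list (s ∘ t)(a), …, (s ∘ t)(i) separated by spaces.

i a d e b c h g f

(s ∘ t)(x) = s(t(x)). Computing each image: s(t(a)) = s(g) = i, s(t(b)) = s(d) = a, s(t(c)) = s(i) = d, s(t(d)) = s(b) = e, s(t(e)) = s(h) = b, s(t(f)) = s(f) = c, s(t(g)) = s(c) = h, s(t(h)) = s(a) = g, s(t(i)) = s(e) = f.
Hence s ∘ t = [i a d e b c h g f].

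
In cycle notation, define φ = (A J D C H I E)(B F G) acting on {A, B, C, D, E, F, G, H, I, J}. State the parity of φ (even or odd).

even

The cycle lengths are 7, 3.
A cycle is odd iff its length is even; φ has 0 even-length cycles, so sgn(φ) = (−1)^0 and φ is even.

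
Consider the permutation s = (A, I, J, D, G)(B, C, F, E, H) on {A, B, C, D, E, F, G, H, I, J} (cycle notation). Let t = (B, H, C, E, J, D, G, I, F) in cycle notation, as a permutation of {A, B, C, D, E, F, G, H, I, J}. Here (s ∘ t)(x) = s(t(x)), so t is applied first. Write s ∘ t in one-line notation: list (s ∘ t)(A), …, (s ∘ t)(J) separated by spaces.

I B H A D C J F E G

(s ∘ t)(x) = s(t(x)). Computing each image: s(t(A)) = s(A) = I, s(t(B)) = s(H) = B, s(t(C)) = s(E) = H, s(t(D)) = s(G) = A, s(t(E)) = s(J) = D, s(t(F)) = s(B) = C, s(t(G)) = s(I) = J, s(t(H)) = s(C) = F, s(t(I)) = s(F) = E, s(t(J)) = s(D) = G.
Hence s ∘ t = [I B H A D C J F E G].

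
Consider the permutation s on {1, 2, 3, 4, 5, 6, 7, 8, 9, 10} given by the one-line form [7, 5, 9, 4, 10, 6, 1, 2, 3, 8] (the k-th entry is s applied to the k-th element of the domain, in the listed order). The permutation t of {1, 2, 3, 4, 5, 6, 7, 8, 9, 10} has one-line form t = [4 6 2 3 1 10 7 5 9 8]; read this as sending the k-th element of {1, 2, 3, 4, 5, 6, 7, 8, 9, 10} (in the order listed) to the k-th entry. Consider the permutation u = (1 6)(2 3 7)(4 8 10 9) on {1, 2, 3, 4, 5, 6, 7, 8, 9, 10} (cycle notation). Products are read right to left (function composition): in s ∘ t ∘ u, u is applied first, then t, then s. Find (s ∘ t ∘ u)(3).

(s ∘ t ∘ u)(3) = s(t(u(3))). u(3) = 7, then t(7) = 7, then s(7) = 1, so the result is 1.

1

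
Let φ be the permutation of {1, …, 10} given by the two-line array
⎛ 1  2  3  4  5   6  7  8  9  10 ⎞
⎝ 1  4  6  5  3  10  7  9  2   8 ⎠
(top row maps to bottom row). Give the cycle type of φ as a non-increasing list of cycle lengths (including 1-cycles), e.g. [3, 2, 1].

The disjoint cycles are (1)(2, 4, 5, 3, 6, 10, 8, 9)(7), with lengths 8, 1, 1 in non-increasing order.

[8, 1, 1]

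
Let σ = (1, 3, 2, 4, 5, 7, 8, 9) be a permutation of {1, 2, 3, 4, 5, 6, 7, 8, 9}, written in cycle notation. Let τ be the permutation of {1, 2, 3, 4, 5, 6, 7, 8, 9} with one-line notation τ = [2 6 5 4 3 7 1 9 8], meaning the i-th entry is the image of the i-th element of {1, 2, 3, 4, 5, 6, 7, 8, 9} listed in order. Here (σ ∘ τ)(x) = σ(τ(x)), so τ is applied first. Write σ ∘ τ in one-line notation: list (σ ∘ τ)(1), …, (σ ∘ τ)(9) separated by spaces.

4 6 7 5 2 8 3 1 9

(σ ∘ τ)(x) = σ(τ(x)). Computing each image: σ(τ(1)) = σ(2) = 4, σ(τ(2)) = σ(6) = 6, σ(τ(3)) = σ(5) = 7, σ(τ(4)) = σ(4) = 5, σ(τ(5)) = σ(3) = 2, σ(τ(6)) = σ(7) = 8, σ(τ(7)) = σ(1) = 3, σ(τ(8)) = σ(9) = 1, σ(τ(9)) = σ(8) = 9.
Hence σ ∘ τ = [4 6 7 5 2 8 3 1 9].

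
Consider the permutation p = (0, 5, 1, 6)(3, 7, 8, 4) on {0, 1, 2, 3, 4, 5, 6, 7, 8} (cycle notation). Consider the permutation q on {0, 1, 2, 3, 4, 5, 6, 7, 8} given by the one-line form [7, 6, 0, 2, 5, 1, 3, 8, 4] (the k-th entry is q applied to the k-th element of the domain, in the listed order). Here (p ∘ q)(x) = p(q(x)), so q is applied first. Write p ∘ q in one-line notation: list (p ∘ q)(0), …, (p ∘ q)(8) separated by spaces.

(p ∘ q)(x) = p(q(x)). Computing each image: p(q(0)) = p(7) = 8, p(q(1)) = p(6) = 0, p(q(2)) = p(0) = 5, p(q(3)) = p(2) = 2, p(q(4)) = p(5) = 1, p(q(5)) = p(1) = 6, p(q(6)) = p(3) = 7, p(q(7)) = p(8) = 4, p(q(8)) = p(4) = 3.
Hence p ∘ q = [8 0 5 2 1 6 7 4 3].

8 0 5 2 1 6 7 4 3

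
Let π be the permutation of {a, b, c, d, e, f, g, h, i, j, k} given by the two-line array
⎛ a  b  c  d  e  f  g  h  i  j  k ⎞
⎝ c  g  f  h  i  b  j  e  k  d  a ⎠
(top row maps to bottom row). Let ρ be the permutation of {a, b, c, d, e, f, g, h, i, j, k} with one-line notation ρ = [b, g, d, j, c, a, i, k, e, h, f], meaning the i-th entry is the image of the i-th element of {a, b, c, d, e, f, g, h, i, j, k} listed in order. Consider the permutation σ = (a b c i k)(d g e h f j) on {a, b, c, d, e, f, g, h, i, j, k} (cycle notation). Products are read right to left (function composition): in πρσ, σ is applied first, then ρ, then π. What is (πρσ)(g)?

Apply the permutations in order: σ(g) = e, then ρ(e) = c, then π(c) = f. So (πρσ)(g) = f.

f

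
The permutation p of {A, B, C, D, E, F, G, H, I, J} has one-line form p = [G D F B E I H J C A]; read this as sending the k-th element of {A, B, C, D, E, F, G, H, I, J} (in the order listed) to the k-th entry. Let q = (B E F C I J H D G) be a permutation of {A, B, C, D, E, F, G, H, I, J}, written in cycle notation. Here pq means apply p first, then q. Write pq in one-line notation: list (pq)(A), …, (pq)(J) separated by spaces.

For each element, apply p then q: A → G → B; B → D → G; C → F → C; D → B → E; E → E → F; F → I → J; G → H → D; H → J → H; I → C → I; J → A → A.
Collecting the images, pq = [B G C E F J D H I A].

B G C E F J D H I A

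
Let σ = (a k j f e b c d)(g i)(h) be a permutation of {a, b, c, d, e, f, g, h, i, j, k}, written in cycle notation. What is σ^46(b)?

b lies in the 8-cycle (a k j f e b c d).
Since the cycle has length 8, σ^46 acts on it the same as σ^6 (46 mod 8 = 6).
Advancing 6 steps from b: b → c → d → a → k → j → f.

f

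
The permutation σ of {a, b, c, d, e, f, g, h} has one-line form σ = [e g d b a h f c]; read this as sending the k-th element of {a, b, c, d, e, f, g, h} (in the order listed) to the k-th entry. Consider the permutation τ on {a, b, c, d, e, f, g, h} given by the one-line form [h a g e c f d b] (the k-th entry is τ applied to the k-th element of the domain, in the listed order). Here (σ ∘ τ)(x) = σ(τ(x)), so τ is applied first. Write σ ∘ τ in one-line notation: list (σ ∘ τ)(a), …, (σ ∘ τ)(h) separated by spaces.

c e f a d h b g

(σ ∘ τ)(x) = σ(τ(x)). Computing each image: σ(τ(a)) = σ(h) = c, σ(τ(b)) = σ(a) = e, σ(τ(c)) = σ(g) = f, σ(τ(d)) = σ(e) = a, σ(τ(e)) = σ(c) = d, σ(τ(f)) = σ(f) = h, σ(τ(g)) = σ(d) = b, σ(τ(h)) = σ(b) = g.
Hence σ ∘ τ = [c e f a d h b g].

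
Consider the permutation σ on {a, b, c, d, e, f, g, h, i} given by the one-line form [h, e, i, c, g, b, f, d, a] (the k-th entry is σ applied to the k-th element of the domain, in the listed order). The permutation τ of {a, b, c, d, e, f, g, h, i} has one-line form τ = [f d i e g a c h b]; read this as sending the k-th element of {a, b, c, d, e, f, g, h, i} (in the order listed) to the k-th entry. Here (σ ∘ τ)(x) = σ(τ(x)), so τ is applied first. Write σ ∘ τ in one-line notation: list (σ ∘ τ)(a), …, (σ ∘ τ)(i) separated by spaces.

Chase each element through τ then σ: a → f → b; b → d → c; c → i → a; d → e → g; e → g → f; f → a → h; g → c → i; h → h → d; i → b → e.
Collecting the images, σ ∘ τ = [b c a g f h i d e].

b c a g f h i d e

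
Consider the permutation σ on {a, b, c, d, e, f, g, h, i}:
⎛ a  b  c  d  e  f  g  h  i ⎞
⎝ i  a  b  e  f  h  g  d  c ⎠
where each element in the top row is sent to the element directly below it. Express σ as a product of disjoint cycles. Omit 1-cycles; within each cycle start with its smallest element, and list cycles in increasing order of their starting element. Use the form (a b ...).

(a i c b)(d e f h)

Start at a and follow images: a → i → c → b → a, giving the cycle (a i c b).
Continuing from each remaining unvisited element yields (a i c b)(d e f h).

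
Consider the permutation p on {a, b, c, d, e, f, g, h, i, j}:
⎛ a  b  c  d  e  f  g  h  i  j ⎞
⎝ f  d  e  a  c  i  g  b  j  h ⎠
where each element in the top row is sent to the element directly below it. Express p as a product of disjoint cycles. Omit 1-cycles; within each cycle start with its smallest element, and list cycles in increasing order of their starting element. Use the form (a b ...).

Iterating p from a gives a → f → i → j → h → b → d → a; that is the 7-cycle (a f i j h b d).
Continuing from each remaining unvisited element yields (a f i j h b d)(c e).

(a f i j h b d)(c e)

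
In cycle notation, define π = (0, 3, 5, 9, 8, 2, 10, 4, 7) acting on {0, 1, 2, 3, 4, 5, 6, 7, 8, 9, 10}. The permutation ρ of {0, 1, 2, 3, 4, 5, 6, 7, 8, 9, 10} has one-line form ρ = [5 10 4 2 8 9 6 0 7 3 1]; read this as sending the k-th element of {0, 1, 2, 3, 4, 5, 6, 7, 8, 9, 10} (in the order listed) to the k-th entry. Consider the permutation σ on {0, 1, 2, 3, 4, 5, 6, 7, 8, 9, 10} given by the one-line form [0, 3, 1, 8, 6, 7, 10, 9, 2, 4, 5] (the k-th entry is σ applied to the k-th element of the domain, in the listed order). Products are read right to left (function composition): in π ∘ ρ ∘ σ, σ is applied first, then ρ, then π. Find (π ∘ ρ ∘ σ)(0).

(π ∘ ρ ∘ σ)(0) = π(ρ(σ(0))). σ(0) = 0, then ρ(0) = 5, then π(5) = 9, so the result is 9.

9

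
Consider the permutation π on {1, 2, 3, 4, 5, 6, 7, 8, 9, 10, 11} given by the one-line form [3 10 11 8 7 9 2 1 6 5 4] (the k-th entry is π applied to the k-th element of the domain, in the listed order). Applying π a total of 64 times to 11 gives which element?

Tracing 11 → 4 → … returns to 11 after 5 steps, so 11 lies in a 5-cycle (1 3 11 4 8).
On a 5-cycle, π^5 is the identity, so π^64 = π^4 there (64 ≡ 4 mod 5).
Stepping 4 places around the cycle: 11 → 4 → 8 → 1 → 3.

3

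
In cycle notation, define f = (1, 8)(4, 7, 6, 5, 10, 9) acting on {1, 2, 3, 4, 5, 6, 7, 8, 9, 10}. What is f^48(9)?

9 lies in the 6-cycle (4, 7, 6, 5, 10, 9).
Since the cycle has length 6, f^48 acts on it the same as f^0 (48 mod 6 = 0).
So f^48(9) = 9.

9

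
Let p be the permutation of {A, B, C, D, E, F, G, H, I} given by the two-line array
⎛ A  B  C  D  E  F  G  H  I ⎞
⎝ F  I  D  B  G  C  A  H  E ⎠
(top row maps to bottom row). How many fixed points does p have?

The fixed points (elements with p(x) = x) are {H}, so there is 1.

1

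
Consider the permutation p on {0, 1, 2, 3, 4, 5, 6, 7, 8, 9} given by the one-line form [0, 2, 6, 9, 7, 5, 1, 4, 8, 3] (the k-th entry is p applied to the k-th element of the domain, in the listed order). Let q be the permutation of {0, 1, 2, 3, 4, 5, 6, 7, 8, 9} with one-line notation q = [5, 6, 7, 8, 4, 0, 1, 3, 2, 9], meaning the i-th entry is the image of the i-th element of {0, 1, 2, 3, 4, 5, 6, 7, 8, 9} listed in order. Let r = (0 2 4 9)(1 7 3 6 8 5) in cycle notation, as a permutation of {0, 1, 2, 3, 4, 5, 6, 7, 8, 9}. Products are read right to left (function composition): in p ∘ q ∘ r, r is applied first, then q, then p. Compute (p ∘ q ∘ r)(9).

5

(p ∘ q ∘ r)(9) = p(q(r(9))). r(9) = 0, then q(0) = 5, then p(5) = 5, so the result is 5.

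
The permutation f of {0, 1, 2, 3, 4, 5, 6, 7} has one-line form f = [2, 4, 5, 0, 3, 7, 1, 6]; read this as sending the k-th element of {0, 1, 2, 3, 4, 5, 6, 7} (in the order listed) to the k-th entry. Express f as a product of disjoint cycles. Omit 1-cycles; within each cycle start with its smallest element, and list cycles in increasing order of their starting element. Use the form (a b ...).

Start at 0 and follow images: 0 → 2 → 5 → 7 → 6 → 1 → 4 → 3 → 0, giving the cycle (0 2 5 7 6 1 4 3).
Repeating from the next unused element and collecting all non-trivial cycles gives (0 2 5 7 6 1 4 3).

(0 2 5 7 6 1 4 3)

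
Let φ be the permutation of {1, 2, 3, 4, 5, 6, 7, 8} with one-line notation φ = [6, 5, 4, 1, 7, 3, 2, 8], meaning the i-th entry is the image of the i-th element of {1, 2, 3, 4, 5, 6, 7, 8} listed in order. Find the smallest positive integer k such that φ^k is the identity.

12

The disjoint-cycle form of φ has cycle lengths 4, 3, 1.
The order of φ is the least common multiple of its cycle lengths: lcm(4, 3) = 12.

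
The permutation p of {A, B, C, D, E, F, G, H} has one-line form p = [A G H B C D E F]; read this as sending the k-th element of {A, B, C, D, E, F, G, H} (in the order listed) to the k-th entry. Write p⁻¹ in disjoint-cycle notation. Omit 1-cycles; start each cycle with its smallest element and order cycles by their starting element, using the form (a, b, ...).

First write p in disjoint cycles: (B, G, E, C, H, F, D).
The inverse reverses every cycle; in canonical form, p⁻¹ = (B, D, F, H, C, E, G).

(B, D, F, H, C, E, G)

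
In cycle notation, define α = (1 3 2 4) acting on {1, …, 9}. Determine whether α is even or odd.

odd

The cycle lengths are 4, 1, 1, 1, 1, 1.
A cycle of length ℓ contributes ℓ−1 transpositions, so α is a product of 3 transpositions — odd.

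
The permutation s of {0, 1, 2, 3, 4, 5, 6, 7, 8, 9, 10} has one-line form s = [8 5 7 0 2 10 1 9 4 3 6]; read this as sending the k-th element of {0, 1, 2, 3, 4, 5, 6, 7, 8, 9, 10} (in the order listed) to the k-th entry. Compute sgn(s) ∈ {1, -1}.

In disjoint-cycle form the cycle lengths are 7, 4.
A cycle of length ℓ contributes ℓ−1 transpositions, so s is a product of 6 + 3 = 9 transpositions — odd.

-1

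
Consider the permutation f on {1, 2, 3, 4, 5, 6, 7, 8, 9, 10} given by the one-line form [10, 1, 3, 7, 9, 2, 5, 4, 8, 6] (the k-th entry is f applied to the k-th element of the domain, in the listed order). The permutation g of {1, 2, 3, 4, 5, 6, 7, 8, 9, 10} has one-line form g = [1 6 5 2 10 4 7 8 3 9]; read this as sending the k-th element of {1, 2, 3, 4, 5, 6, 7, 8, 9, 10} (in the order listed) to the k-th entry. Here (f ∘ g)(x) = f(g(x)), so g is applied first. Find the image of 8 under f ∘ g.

4

g(8) = 8, then f(8) = 4; composing gives (f ∘ g)(8) = 4.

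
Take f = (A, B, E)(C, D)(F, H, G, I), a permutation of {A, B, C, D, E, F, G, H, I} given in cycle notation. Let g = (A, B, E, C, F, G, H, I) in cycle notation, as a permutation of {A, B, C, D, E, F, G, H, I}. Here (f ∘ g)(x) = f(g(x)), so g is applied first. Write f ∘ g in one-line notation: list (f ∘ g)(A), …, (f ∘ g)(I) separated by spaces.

E A H C D I G F B

Chase each element through g then f: A → B → E; B → E → A; C → F → H; D → D → C; E → C → D; F → G → I; G → H → G; H → I → F; I → A → B.
So f ∘ g in one-line form is E A H C D I G F B.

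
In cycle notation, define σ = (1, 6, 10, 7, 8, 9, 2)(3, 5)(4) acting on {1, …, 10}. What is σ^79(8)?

8 lies in the 7-cycle (1, 6, 10, 7, 8, 9, 2).
On a 7-cycle, σ^7 is the identity, so σ^79 = σ^2 there (79 ≡ 2 mod 7).
Advancing 2 steps from 8: 8 → 9 → 2.

2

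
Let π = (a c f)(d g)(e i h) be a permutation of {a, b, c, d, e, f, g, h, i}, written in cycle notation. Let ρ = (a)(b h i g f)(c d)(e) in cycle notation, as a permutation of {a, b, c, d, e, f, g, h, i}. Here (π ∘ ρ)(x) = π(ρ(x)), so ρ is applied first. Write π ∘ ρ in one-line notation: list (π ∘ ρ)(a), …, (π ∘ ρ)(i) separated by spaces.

For each element, apply ρ then π: a → a → c; b → h → e; c → d → g; d → c → f; e → e → i; f → b → b; g → f → a; h → i → h; i → g → d.
So π ∘ ρ in one-line form is c e g f i b a h d.

c e g f i b a h d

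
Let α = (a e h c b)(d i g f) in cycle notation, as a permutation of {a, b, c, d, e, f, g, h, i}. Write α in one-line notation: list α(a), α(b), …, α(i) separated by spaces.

e a b i h d f c g

Image by image: a→e, b→a, c→b, d→i, e→h, f→d, g→f, h→c, i→g.
So the one-line form is e a b i h d f c g.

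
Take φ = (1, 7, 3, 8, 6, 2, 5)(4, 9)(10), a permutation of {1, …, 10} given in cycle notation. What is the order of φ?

The disjoint cycles have lengths 7, 2, 1.
The order of φ is the least common multiple of its cycle lengths: lcm(7, 2) = 14.

14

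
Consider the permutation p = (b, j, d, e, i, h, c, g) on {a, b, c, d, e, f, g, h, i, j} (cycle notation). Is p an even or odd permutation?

The cycle lengths are 8, 1, 1.
A cycle is odd iff its length is even; p has 1 even-length cycle, so sgn(p) = (−1)^1 and p is odd.

odd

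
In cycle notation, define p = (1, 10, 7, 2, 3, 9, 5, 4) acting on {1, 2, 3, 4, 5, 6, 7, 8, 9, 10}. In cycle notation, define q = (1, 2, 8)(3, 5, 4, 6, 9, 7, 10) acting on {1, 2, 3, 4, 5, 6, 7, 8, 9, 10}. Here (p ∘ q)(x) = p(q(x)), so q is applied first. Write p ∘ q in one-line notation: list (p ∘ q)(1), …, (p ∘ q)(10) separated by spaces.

(p ∘ q)(x) = p(q(x)). Computing each image: p(q(1)) = p(2) = 3, p(q(2)) = p(8) = 8, p(q(3)) = p(5) = 4, p(q(4)) = p(6) = 6, p(q(5)) = p(4) = 1, p(q(6)) = p(9) = 5, p(q(7)) = p(10) = 7, p(q(8)) = p(1) = 10, p(q(9)) = p(7) = 2, p(q(10)) = p(3) = 9.
Hence p ∘ q = [3 8 4 6 1 5 7 10 2 9].

3 8 4 6 1 5 7 10 2 9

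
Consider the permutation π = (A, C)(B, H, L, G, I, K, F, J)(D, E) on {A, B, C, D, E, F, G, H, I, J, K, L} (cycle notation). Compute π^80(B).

B

B lies in the 8-cycle (B, H, L, G, I, K, F, J).
Powers repeat with period 8 on this cycle, and 80 mod 8 = 0, so π^80(B) = π^0(B).
So π^80(B) = B.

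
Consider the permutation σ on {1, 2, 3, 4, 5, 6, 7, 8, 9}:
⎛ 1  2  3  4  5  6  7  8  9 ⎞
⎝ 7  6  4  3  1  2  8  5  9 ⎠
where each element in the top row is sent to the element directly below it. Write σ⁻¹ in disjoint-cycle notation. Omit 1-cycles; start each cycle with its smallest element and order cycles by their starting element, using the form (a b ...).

(1 5 8 7)(2 6)(3 4)

The cycle decomposition of σ is (1 7 8 5)(2 6)(3 4).
Reversing each cycle (and rotating so the smallest element leads) gives σ⁻¹ = (1 5 8 7)(2 6)(3 4).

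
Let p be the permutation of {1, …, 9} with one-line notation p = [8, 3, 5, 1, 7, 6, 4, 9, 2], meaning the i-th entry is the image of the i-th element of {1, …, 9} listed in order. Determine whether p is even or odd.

In disjoint-cycle form the cycle lengths are 8, 1.
A cycle is odd iff its length is even; p has 1 even-length cycle, so sgn(p) = (−1)^1 and p is odd.

odd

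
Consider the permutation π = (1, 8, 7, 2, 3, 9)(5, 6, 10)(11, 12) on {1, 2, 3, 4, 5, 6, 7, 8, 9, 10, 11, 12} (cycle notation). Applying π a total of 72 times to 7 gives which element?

7

7 lies in the 6-cycle (1, 8, 7, 2, 3, 9).
On a 6-cycle, π^6 is the identity, so π^72 = π^0 there (72 ≡ 0 mod 6).
So π^72(7) = 7.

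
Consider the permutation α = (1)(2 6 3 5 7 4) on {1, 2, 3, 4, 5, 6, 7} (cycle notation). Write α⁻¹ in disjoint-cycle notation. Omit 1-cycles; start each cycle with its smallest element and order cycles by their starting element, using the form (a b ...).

(2 4 7 5 3 6)

The inverse reverses each cycle.
Reversing each cycle of α and rotating so the smallest element leads gives (2 4 7 5 3 6).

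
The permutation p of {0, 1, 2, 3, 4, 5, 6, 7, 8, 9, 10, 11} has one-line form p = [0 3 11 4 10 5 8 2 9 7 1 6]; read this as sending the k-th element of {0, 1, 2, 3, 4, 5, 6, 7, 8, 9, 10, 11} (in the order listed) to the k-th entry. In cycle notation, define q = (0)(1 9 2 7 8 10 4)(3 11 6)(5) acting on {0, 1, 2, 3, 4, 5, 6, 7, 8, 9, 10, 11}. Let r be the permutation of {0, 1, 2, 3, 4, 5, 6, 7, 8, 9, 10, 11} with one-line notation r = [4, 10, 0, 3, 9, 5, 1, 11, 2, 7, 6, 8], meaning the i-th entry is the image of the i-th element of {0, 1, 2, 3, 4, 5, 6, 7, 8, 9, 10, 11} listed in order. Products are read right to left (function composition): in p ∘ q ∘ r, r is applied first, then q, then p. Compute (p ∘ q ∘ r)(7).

(p ∘ q ∘ r)(7) = p(q(r(7))). r(7) = 11, then q(11) = 6, then p(6) = 8, so the result is 8.

8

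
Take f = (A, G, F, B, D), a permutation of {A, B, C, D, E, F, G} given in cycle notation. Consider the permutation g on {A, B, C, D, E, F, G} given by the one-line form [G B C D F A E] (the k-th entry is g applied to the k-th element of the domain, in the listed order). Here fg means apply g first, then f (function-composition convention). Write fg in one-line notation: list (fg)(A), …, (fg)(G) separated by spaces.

F D C A B G E

(fg)(x) = f(g(x)). Computing each image: f(g(A)) = f(G) = F, f(g(B)) = f(B) = D, f(g(C)) = f(C) = C, f(g(D)) = f(D) = A, f(g(E)) = f(F) = B, f(g(F)) = f(A) = G, f(g(G)) = f(E) = E.
Hence fg = [F D C A B G E].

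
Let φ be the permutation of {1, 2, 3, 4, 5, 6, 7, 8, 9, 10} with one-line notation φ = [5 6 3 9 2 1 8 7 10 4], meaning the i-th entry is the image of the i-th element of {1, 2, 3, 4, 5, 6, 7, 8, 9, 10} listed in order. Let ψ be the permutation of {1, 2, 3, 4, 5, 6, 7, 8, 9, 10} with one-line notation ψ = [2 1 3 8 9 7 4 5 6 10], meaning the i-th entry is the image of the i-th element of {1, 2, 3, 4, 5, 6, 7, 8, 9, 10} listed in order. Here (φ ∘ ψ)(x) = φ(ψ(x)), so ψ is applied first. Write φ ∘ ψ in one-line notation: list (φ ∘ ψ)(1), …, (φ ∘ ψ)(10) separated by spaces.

6 5 3 7 10 8 9 2 1 4

For each element, apply ψ then φ: 1 → 2 → 6; 2 → 1 → 5; 3 → 3 → 3; 4 → 8 → 7; 5 → 9 → 10; 6 → 7 → 8; 7 → 4 → 9; 8 → 5 → 2; 9 → 6 → 1; 10 → 10 → 4.
So φ ∘ ψ in one-line form is 6 5 3 7 10 8 9 2 1 4.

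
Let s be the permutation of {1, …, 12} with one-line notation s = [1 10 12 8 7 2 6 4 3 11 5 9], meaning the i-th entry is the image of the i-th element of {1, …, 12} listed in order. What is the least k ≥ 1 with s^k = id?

Decomposing into disjoint cycles gives cycle lengths 6, 3, 2, 1.
The order is lcm(6, 3, 2) = 6.

6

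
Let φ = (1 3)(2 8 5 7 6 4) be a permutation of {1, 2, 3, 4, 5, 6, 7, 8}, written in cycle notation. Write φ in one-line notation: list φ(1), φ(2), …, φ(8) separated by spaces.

Image by image: 1↦3, 2↦8, 3↦1, 4↦2, 5↦7, 6↦4, 7↦6, 8↦5.
Listing these in domain order gives 3 8 1 2 7 4 6 5.

3 8 1 2 7 4 6 5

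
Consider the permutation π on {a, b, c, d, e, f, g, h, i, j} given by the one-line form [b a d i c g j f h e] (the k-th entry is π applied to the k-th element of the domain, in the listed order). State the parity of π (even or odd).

even

In disjoint-cycle form the cycle lengths are 8, 2.
A cycle of length ℓ contributes ℓ−1 transpositions, so π is a product of 7 + 1 = 8 transpositions — even.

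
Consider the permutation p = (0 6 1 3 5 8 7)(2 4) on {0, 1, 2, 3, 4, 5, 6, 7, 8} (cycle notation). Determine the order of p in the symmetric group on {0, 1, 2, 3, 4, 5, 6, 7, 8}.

14

The disjoint cycles have lengths 7, 2.
The order is lcm(7, 2) = 14.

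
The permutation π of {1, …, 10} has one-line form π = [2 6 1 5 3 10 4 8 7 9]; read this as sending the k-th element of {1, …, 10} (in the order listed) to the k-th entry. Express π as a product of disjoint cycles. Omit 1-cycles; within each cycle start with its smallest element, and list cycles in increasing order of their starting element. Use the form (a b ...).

Iterating π from 1 gives 1 → 2 → 6 → 10 → 9 → 7 → 4 → 5 → 3 → 1; that is the 9-cycle (1 2 6 10 9 7 4 5 3).
Continuing from each remaining unvisited element yields (1 2 6 10 9 7 4 5 3).

(1 2 6 10 9 7 4 5 3)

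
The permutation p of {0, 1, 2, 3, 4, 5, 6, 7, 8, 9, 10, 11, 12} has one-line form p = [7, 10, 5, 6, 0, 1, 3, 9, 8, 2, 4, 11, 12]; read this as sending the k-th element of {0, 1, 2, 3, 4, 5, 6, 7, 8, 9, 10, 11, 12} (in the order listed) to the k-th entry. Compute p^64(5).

Tracing 5 → 1 → … returns to 5 after 8 steps, so 5 lies in an 8-cycle (0, 7, 9, 2, 5, 1, 10, 4).
Powers repeat with period 8 on this cycle, and 64 mod 8 = 0, so p^64(5) = p^0(5).
So p^64(5) = 5.

5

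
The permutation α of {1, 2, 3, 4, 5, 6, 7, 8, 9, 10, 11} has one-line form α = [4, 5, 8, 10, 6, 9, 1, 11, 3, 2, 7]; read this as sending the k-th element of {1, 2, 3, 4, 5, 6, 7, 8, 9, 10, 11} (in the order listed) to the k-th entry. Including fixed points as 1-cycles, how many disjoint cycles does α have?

The cycle decomposition is (1 4 10 2 5 6 9 3 8 11 7), which has 1 cycle (counting 1-cycles).

1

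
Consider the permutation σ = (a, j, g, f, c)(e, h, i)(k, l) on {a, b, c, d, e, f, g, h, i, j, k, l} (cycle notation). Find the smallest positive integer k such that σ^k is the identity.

30

The cycle type of σ is (5, 3, 2, 1, 1).
Since disjoint cycles commute, ord(σ) = lcm(5, 3, 2) = 30.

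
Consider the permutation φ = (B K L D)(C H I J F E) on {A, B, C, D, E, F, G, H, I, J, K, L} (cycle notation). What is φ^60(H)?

H

H lies in the 6-cycle (C H I J F E).
Since the cycle has length 6, φ^60 acts on it the same as φ^0 (60 mod 6 = 0).
So φ^60(H) = H.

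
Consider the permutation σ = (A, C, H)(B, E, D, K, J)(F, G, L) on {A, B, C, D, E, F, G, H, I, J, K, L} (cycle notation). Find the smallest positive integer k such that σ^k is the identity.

15

The cycle type of σ is (5, 3, 3, 1).
The order is lcm(5, 3, 3) = 15.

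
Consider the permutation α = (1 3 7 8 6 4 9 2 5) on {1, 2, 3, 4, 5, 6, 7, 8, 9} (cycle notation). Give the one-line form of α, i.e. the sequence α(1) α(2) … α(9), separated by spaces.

3 5 7 9 1 4 8 6 2

Each element maps to the next entry in its cycle (wrapping to the front): 1↦3, 2↦5, 3↦7, 4↦9, 5↦1, 6↦4, 7↦8, 8↦6, 9↦2.
Listing these in domain order gives 3 5 7 9 1 4 8 6 2.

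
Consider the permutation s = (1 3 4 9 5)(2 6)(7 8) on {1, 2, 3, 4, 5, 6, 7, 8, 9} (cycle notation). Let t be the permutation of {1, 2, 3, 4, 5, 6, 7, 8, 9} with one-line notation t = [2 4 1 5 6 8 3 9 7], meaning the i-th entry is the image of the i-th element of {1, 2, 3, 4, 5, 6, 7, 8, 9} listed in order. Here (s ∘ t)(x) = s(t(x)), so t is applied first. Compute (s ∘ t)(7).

t(7) = 3, then s(3) = 4; composing gives (s ∘ t)(7) = 4.

4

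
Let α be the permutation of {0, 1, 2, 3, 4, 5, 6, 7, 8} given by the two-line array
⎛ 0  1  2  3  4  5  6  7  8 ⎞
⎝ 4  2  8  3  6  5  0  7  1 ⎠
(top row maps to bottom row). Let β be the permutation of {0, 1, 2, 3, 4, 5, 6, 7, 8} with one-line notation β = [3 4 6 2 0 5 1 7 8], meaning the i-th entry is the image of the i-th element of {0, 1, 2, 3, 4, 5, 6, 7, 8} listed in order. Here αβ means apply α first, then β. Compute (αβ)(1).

6

α(1) = 2, then β(2) = 6; composing gives (αβ)(1) = 6.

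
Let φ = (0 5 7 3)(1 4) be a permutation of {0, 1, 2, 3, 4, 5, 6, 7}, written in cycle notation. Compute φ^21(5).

5 lies in the 4-cycle (0 5 7 3).
Powers repeat with period 4 on this cycle, and 21 mod 4 = 1, so φ^21(5) = φ^1(5).
Stepping 1 place around the cycle: 5 → 7.

7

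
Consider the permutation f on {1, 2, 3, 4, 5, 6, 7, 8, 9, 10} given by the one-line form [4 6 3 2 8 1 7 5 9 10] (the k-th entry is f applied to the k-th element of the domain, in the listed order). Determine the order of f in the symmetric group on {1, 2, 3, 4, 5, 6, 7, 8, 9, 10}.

The disjoint-cycle form of f has cycle lengths 4, 2, 1, 1, 1, 1.
The order is lcm(4, 2) = 4.

4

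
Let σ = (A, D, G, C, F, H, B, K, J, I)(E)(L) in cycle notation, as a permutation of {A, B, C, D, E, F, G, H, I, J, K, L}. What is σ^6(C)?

C lies in the 10-cycle (A, D, G, C, F, H, B, K, J, I).
Stepping 6 places around the cycle: C → F → H → B → K → J → I.

I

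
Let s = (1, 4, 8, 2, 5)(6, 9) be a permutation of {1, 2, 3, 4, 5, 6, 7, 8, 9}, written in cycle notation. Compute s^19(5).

2

5 lies in the 5-cycle (1, 4, 8, 2, 5).
On a 5-cycle, s^5 is the identity, so s^19 = s^4 there (19 ≡ 4 mod 5).
Stepping 4 places around the cycle: 5 → 1 → 4 → 8 → 2.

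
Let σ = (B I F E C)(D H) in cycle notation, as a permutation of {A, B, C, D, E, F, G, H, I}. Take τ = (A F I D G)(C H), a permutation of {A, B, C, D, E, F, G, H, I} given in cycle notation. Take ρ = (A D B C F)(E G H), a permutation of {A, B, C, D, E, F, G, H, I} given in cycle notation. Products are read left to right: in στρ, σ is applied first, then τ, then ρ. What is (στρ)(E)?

E

Chase E: σ(E) = C; τ(C) = H; ρ(H) = E. Hence (στρ)(E) = E.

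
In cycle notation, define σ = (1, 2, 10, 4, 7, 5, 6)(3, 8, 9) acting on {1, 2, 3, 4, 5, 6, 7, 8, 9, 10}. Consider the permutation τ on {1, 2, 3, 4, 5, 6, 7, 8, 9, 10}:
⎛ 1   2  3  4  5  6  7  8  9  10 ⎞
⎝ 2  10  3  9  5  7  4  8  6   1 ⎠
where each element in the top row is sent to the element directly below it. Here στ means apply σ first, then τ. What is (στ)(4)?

4

σ(4) = 7, then τ(7) = 4; composing gives (στ)(4) = 4.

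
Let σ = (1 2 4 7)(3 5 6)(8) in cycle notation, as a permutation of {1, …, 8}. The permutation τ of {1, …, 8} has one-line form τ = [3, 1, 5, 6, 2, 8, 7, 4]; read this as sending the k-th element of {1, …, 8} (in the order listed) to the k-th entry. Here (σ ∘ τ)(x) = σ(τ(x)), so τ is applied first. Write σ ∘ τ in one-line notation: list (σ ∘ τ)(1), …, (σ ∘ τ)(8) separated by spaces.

5 2 6 3 4 8 1 7

(σ ∘ τ)(x) = σ(τ(x)). Computing each image: σ(τ(1)) = σ(3) = 5, σ(τ(2)) = σ(1) = 2, σ(τ(3)) = σ(5) = 6, σ(τ(4)) = σ(6) = 3, σ(τ(5)) = σ(2) = 4, σ(τ(6)) = σ(8) = 8, σ(τ(7)) = σ(7) = 1, σ(τ(8)) = σ(4) = 7.
Hence σ ∘ τ = [5 2 6 3 4 8 1 7].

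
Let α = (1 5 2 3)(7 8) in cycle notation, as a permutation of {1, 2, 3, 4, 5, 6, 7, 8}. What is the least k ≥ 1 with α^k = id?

4

The disjoint cycles have lengths 4, 2, 1, 1.
Since disjoint cycles commute, ord(α) = lcm(4, 2) = 4.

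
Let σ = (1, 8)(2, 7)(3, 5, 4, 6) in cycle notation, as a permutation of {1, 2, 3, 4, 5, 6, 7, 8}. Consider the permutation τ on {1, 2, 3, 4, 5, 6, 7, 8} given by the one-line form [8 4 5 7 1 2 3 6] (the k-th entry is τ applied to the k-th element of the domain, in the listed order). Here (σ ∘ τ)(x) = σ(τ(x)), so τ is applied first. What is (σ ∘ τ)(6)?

7

First apply τ: τ(6) = 2, then σ(2) = 7. Thus (σ ∘ τ)(6) = 7.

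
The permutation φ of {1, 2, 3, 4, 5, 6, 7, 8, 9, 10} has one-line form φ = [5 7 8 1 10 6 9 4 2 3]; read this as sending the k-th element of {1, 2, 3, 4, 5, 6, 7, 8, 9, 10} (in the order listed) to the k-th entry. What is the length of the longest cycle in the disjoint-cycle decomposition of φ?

6

Decomposing into disjoint cycles gives (1, 5, 10, 3, 8, 4)(2, 7, 9); the longest has length 6.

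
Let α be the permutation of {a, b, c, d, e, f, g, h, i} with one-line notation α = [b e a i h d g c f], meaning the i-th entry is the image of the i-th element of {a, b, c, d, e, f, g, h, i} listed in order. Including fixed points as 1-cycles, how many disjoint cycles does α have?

3

The cycle decomposition is (a b e h c)(d i f)(g), which has 3 cycles (counting 1-cycles).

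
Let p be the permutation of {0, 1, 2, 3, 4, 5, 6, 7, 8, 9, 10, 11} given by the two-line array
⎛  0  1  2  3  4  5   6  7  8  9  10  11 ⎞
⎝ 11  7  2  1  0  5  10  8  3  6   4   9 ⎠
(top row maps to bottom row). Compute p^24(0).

0

Tracing 0 → 11 → … returns to 0 after 6 steps, so 0 lies in a 6-cycle (0, 11, 9, 6, 10, 4).
On a 6-cycle, p^6 is the identity, so p^24 = p^0 there (24 ≡ 0 mod 6).
So p^24(0) = 0.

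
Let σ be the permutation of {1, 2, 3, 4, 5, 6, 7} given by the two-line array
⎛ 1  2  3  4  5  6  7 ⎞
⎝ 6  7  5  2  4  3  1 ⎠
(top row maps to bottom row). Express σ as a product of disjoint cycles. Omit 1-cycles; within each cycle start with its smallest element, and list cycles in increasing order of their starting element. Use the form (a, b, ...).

From 1: 1 → 6 → 3 → 5 → 4 → 2 → 7 → 1, closing the cycle (1, 6, 3, 5, 4, 2, 7).
Repeating from the next unused element and collecting all non-trivial cycles gives (1, 6, 3, 5, 4, 2, 7).

(1, 6, 3, 5, 4, 2, 7)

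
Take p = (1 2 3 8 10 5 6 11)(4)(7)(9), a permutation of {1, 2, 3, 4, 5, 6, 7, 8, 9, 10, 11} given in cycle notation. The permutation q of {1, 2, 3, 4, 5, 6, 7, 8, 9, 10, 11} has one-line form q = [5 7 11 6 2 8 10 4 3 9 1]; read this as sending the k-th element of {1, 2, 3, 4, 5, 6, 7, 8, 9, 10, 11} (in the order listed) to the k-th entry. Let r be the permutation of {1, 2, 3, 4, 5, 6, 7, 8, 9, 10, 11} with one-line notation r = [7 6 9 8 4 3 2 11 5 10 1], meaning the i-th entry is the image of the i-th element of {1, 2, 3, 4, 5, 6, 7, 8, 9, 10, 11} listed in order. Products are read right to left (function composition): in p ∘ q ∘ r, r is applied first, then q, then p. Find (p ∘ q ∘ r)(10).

9

Chase 10: r(10) = 10; q(10) = 9; p(9) = 9. Hence (p ∘ q ∘ r)(10) = 9.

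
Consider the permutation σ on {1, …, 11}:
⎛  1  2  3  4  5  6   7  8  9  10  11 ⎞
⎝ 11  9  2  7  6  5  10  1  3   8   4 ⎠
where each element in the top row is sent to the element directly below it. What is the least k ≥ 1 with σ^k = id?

The disjoint-cycle form of σ has cycle lengths 6, 3, 2.
Since disjoint cycles commute, ord(σ) = lcm(6, 3, 2) = 6.

6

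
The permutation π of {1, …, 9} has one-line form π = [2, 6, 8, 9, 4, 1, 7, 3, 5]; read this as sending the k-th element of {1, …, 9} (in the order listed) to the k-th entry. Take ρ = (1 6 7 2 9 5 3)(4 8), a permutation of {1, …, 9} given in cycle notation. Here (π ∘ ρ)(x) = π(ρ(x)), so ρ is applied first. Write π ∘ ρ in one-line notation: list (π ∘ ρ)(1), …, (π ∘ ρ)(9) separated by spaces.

(π ∘ ρ)(x) = π(ρ(x)). Computing each image: π(ρ(1)) = π(6) = 1, π(ρ(2)) = π(9) = 5, π(ρ(3)) = π(1) = 2, π(ρ(4)) = π(8) = 3, π(ρ(5)) = π(3) = 8, π(ρ(6)) = π(7) = 7, π(ρ(7)) = π(2) = 6, π(ρ(8)) = π(4) = 9, π(ρ(9)) = π(5) = 4.
Hence π ∘ ρ = [1 5 2 3 8 7 6 9 4].

1 5 2 3 8 7 6 9 4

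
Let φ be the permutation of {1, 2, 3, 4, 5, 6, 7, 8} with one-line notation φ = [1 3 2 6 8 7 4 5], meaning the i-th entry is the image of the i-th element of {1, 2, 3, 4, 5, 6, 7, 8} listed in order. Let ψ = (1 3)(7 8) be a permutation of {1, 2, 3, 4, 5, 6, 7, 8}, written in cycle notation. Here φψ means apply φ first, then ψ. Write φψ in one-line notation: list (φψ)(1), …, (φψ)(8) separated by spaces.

(φψ)(x) = ψ(φ(x)). Computing each image: ψ(φ(1)) = ψ(1) = 3, ψ(φ(2)) = ψ(3) = 1, ψ(φ(3)) = ψ(2) = 2, ψ(φ(4)) = ψ(6) = 6, ψ(φ(5)) = ψ(8) = 7, ψ(φ(6)) = ψ(7) = 8, ψ(φ(7)) = ψ(4) = 4, ψ(φ(8)) = ψ(5) = 5.
Hence φψ = [3 1 2 6 7 8 4 5].

3 1 2 6 7 8 4 5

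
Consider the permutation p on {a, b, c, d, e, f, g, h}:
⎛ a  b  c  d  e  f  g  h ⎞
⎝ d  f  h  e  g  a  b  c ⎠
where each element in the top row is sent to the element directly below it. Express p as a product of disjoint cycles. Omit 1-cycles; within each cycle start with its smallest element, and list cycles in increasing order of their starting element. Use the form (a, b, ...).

(a, d, e, g, b, f)(c, h)

Iterating p from a gives a → d → e → g → b → f → a; that is the 6-cycle (a, d, e, g, b, f).
Repeating from the next unused element and collecting all non-trivial cycles gives (a, d, e, g, b, f)(c, h).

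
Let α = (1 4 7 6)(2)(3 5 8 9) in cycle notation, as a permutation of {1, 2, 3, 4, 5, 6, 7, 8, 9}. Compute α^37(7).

6

7 lies in the 4-cycle (1 4 7 6).
On a 4-cycle, α^4 is the identity, so α^37 = α^1 there (37 ≡ 1 mod 4).
Advancing 1 step from 7: 7 → 6.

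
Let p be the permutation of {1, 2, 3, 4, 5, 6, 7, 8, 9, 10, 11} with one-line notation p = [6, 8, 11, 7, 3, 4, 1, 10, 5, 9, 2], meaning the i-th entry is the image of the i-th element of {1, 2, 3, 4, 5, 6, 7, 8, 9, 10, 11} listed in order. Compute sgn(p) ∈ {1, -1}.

In disjoint-cycle form the cycle lengths are 7, 4.
A cycle of length ℓ contributes ℓ−1 transpositions, so p is a product of 6 + 3 = 9 transpositions — odd.

-1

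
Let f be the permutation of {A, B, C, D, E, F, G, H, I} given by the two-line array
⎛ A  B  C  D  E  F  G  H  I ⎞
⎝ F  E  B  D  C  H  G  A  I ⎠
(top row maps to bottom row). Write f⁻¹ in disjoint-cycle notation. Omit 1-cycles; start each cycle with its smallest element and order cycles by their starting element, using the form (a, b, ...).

First write f in disjoint cycles: (A, F, H)(B, E, C).
Reversing each cycle (and rotating so the smallest element leads) gives f⁻¹ = (A, H, F)(B, C, E).

(A, H, F)(B, C, E)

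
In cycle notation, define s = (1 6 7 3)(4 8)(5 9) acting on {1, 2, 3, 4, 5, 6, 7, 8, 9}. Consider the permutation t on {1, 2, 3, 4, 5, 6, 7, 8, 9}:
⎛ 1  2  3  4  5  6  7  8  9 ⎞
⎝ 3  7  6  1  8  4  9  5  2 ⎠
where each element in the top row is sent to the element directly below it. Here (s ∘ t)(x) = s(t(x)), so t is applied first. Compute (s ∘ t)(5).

4

t(5) = 8, then s(8) = 4; composing gives (s ∘ t)(5) = 4.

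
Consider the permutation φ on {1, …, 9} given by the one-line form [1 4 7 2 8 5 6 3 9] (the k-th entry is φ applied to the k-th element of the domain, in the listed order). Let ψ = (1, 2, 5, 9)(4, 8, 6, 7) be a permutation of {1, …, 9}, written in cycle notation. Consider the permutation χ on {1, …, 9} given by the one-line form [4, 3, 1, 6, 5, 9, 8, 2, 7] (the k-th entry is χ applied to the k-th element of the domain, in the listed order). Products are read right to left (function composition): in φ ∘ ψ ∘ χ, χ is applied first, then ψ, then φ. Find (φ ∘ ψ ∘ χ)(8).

(φ ∘ ψ ∘ χ)(8) = φ(ψ(χ(8))). χ(8) = 2, then ψ(2) = 5, then φ(5) = 8, so the result is 8.

8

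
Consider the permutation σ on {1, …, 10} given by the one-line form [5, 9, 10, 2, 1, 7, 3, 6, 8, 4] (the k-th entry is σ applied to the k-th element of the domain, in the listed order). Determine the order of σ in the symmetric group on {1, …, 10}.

8

The disjoint-cycle form of σ has cycle lengths 8, 2.
The order of σ is the least common multiple of its cycle lengths: lcm(8, 2) = 8.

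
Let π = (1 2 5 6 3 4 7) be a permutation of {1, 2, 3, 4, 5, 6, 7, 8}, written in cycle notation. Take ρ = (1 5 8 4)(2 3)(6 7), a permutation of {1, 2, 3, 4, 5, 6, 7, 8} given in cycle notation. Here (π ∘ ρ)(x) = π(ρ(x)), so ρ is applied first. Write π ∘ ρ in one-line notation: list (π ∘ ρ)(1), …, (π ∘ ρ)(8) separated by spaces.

Chase each element through ρ then π: 1 → 5 → 6; 2 → 3 → 4; 3 → 2 → 5; 4 → 1 → 2; 5 → 8 → 8; 6 → 7 → 1; 7 → 6 → 3; 8 → 4 → 7.
Collecting the images, π ∘ ρ = [6 4 5 2 8 1 3 7].

6 4 5 2 8 1 3 7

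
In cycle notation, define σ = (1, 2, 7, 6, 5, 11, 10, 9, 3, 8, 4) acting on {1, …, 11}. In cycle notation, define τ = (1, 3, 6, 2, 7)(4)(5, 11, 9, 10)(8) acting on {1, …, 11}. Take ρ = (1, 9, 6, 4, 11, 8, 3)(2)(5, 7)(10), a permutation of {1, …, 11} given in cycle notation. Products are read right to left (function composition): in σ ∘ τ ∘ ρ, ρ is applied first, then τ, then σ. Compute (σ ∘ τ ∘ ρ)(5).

2

Chase 5: ρ(5) = 7; τ(7) = 1; σ(1) = 2. Hence (σ ∘ τ ∘ ρ)(5) = 2.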